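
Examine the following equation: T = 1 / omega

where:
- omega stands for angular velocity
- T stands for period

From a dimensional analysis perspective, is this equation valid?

Yes

omega (angular velocity) has dimensions [T^-1].
T (period) has dimensions [T].

Left side: [T]
Right side: [T]

Both sides have the same dimensions, so the equation is dimensionally consistent.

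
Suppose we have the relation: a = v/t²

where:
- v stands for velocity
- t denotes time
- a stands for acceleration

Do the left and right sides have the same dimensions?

No

v (velocity) has dimensions [L T^-1].
t (time) has dimensions [T].
a (acceleration) has dimensions [L T^-2].

Left side: [L T^-2]
Right side: [L T^-3]

The two sides have different dimensions, so the equation is NOT dimensionally consistent.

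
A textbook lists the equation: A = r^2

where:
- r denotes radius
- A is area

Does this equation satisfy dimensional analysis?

Yes

r (radius) has dimensions [L].
A (area) has dimensions [L^2].

Left side: [L^2]
Right side: [L^2]

Both sides have the same dimensions, so the equation is dimensionally consistent.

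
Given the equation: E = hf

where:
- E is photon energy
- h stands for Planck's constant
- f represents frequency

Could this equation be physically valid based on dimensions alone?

Yes

E (photon energy) has dimensions [L^2 M T^-2].
h (Planck's constant) has dimensions [L^2 M T^-1].
f (frequency) has dimensions [T^-1].

Left side: [L^2 M T^-2]
Right side: [L^2 M T^-2]

Both sides have the same dimensions, so the equation is dimensionally consistent.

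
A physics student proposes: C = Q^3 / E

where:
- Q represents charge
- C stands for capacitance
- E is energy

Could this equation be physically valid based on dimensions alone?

No

Q (charge) has dimensions [I T].
C (capacitance) has dimensions [I^2 L^-2 M^-1 T^4].
E (energy) has dimensions [L^2 M T^-2].

Left side: [I^2 L^-2 M^-1 T^4]
Right side: [I^3 L^-2 M^-1 T^5]

The two sides have different dimensions, so the equation is NOT dimensionally consistent.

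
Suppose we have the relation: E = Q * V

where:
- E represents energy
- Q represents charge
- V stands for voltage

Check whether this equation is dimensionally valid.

Yes

E (energy) has dimensions [L^2 M T^-2].
Q (charge) has dimensions [I T].
V (voltage) has dimensions [I^-1 L^2 M T^-3].

Left side: [L^2 M T^-2]
Right side: [L^2 M T^-2]

Both sides have the same dimensions, so the equation is dimensionally consistent.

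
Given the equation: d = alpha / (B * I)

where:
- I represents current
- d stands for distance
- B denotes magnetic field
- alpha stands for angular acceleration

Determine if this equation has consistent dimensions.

No

I (current) has dimensions [I].
d (distance) has dimensions [L].
B (magnetic field) has dimensions [I^-1 M T^-2].
alpha (angular acceleration) has dimensions [T^-2].

Left side: [L]
Right side: [M^-1]

The two sides have different dimensions, so the equation is NOT dimensionally consistent.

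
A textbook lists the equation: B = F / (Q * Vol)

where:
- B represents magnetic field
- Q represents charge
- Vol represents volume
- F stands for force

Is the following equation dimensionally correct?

No

B (magnetic field) has dimensions [I^-1 M T^-2].
Q (charge) has dimensions [I T].
Vol (volume) has dimensions [L^3].
F (force) has dimensions [L M T^-2].

Left side: [I^-1 M T^-2]
Right side: [I^-1 L^-2 M T^-3]

The two sides have different dimensions, so the equation is NOT dimensionally consistent.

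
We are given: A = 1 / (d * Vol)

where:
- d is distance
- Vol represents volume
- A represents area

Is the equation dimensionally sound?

No

d (distance) has dimensions [L].
Vol (volume) has dimensions [L^3].
A (area) has dimensions [L^2].

Left side: [L^2]
Right side: [L^-4]

The two sides have different dimensions, so the equation is NOT dimensionally consistent.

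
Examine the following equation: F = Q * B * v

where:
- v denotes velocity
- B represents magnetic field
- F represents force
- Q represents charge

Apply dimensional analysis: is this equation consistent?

Yes

v (velocity) has dimensions [L T^-1].
B (magnetic field) has dimensions [I^-1 M T^-2].
F (force) has dimensions [L M T^-2].
Q (charge) has dimensions [I T].

Left side: [L M T^-2]
Right side: [L M T^-2]

Both sides have the same dimensions, so the equation is dimensionally consistent.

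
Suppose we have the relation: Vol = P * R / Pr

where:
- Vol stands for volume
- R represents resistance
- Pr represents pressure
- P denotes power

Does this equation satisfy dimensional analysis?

No

Vol (volume) has dimensions [L^3].
R (resistance) has dimensions [I^-2 L^2 M T^-3].
Pr (pressure) has dimensions [L^-1 M T^-2].
P (power) has dimensions [L^2 M T^-3].

Left side: [L^3]
Right side: [I^-2 L^5 M T^-4]

The two sides have different dimensions, so the equation is NOT dimensionally consistent.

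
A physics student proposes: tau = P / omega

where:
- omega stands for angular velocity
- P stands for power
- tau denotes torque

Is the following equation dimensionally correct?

Yes

omega (angular velocity) has dimensions [T^-1].
P (power) has dimensions [L^2 M T^-3].
tau (torque) has dimensions [L^2 M T^-2].

Left side: [L^2 M T^-2]
Right side: [L^2 M T^-2]

Both sides have the same dimensions, so the equation is dimensionally consistent.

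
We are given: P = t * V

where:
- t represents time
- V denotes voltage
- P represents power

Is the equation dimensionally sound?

No

t (time) has dimensions [T].
V (voltage) has dimensions [I^-1 L^2 M T^-3].
P (power) has dimensions [L^2 M T^-3].

Left side: [L^2 M T^-3]
Right side: [I^-1 L^2 M T^-2]

The two sides have different dimensions, so the equation is NOT dimensionally consistent.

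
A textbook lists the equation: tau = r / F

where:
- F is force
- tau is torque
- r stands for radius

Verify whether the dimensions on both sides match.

No

F (force) has dimensions [L M T^-2].
tau (torque) has dimensions [L^2 M T^-2].
r (radius) has dimensions [L].

Left side: [L^2 M T^-2]
Right side: [M^-1 T^2]

The two sides have different dimensions, so the equation is NOT dimensionally consistent.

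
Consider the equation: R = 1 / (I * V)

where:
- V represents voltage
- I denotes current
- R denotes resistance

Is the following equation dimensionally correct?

No

V (voltage) has dimensions [I^-1 L^2 M T^-3].
I (current) has dimensions [I].
R (resistance) has dimensions [I^-2 L^2 M T^-3].

Left side: [I^-2 L^2 M T^-3]
Right side: [L^-2 M^-1 T^3]

The two sides have different dimensions, so the equation is NOT dimensionally consistent.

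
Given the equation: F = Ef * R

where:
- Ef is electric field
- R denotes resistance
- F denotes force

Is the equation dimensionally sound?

No

Ef (electric field) has dimensions [I^-1 L M T^-3].
R (resistance) has dimensions [I^-2 L^2 M T^-3].
F (force) has dimensions [L M T^-2].

Left side: [L M T^-2]
Right side: [I^-3 L^3 M^2 T^-6]

The two sides have different dimensions, so the equation is NOT dimensionally consistent.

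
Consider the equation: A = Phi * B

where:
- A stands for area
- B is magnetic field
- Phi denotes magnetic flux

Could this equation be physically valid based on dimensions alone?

No

A (area) has dimensions [L^2].
B (magnetic field) has dimensions [I^-1 M T^-2].
Phi (magnetic flux) has dimensions [I^-1 L^2 M T^-2].

Left side: [L^2]
Right side: [I^-2 L^2 M^2 T^-4]

The two sides have different dimensions, so the equation is NOT dimensionally consistent.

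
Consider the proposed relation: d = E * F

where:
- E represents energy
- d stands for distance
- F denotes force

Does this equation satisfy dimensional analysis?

No

E (energy) has dimensions [L^2 M T^-2].
d (distance) has dimensions [L].
F (force) has dimensions [L M T^-2].

Left side: [L]
Right side: [L^3 M^2 T^-4]

The two sides have different dimensions, so the equation is NOT dimensionally consistent.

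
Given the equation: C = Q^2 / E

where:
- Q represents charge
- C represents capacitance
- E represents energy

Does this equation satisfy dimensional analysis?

Yes

Q (charge) has dimensions [I T].
C (capacitance) has dimensions [I^2 L^-2 M^-1 T^4].
E (energy) has dimensions [L^2 M T^-2].

Left side: [I^2 L^-2 M^-1 T^4]
Right side: [I^2 L^-2 M^-1 T^4]

Both sides have the same dimensions, so the equation is dimensionally consistent.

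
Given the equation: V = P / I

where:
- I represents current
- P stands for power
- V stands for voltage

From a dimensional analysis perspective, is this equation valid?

Yes

I (current) has dimensions [I].
P (power) has dimensions [L^2 M T^-3].
V (voltage) has dimensions [I^-1 L^2 M T^-3].

Left side: [I^-1 L^2 M T^-3]
Right side: [I^-1 L^2 M T^-3]

Both sides have the same dimensions, so the equation is dimensionally consistent.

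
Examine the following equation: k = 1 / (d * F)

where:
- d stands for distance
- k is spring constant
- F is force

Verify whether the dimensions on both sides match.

No

d (distance) has dimensions [L].
k (spring constant) has dimensions [M T^-2].
F (force) has dimensions [L M T^-2].

Left side: [M T^-2]
Right side: [L^-2 M^-1 T^2]

The two sides have different dimensions, so the equation is NOT dimensionally consistent.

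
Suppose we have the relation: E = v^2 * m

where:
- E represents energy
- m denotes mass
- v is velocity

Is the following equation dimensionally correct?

Yes

E (energy) has dimensions [L^2 M T^-2].
m (mass) has dimensions [M].
v (velocity) has dimensions [L T^-1].

Left side: [L^2 M T^-2]
Right side: [L^2 M T^-2]

Both sides have the same dimensions, so the equation is dimensionally consistent.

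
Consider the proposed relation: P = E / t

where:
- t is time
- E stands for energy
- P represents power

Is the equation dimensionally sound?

Yes

t (time) has dimensions [T].
E (energy) has dimensions [L^2 M T^-2].
P (power) has dimensions [L^2 M T^-3].

Left side: [L^2 M T^-3]
Right side: [L^2 M T^-3]

Both sides have the same dimensions, so the equation is dimensionally consistent.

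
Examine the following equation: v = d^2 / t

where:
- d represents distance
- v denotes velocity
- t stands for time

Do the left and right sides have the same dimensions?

No

d (distance) has dimensions [L].
v (velocity) has dimensions [L T^-1].
t (time) has dimensions [T].

Left side: [L T^-1]
Right side: [L^2 T^-1]

The two sides have different dimensions, so the equation is NOT dimensionally consistent.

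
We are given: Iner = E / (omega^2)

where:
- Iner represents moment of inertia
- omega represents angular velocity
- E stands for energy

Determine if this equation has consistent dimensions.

Yes

Iner (moment of inertia) has dimensions [L^2 M].
omega (angular velocity) has dimensions [T^-1].
E (energy) has dimensions [L^2 M T^-2].

Left side: [L^2 M]
Right side: [L^2 M]

Both sides have the same dimensions, so the equation is dimensionally consistent.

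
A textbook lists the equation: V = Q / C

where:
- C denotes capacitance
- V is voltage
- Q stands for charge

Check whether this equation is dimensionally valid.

Yes

C (capacitance) has dimensions [I^2 L^-2 M^-1 T^4].
V (voltage) has dimensions [I^-1 L^2 M T^-3].
Q (charge) has dimensions [I T].

Left side: [I^-1 L^2 M T^-3]
Right side: [I^-1 L^2 M T^-3]

Both sides have the same dimensions, so the equation is dimensionally consistent.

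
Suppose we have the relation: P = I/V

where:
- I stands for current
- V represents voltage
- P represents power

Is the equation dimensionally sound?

No

I (current) has dimensions [I].
V (voltage) has dimensions [I^-1 L^2 M T^-3].
P (power) has dimensions [L^2 M T^-3].

Left side: [L^2 M T^-3]
Right side: [I^2 L^-2 M^-1 T^3]

The two sides have different dimensions, so the equation is NOT dimensionally consistent.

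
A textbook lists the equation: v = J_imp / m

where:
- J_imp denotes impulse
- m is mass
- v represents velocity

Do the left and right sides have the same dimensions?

Yes

J_imp (impulse) has dimensions [L M T^-1].
m (mass) has dimensions [M].
v (velocity) has dimensions [L T^-1].

Left side: [L T^-1]
Right side: [L T^-1]

Both sides have the same dimensions, so the equation is dimensionally consistent.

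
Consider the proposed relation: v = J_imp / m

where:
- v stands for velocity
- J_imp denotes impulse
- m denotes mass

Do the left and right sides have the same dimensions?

Yes

v (velocity) has dimensions [L T^-1].
J_imp (impulse) has dimensions [L M T^-1].
m (mass) has dimensions [M].

Left side: [L T^-1]
Right side: [L T^-1]

Both sides have the same dimensions, so the equation is dimensionally consistent.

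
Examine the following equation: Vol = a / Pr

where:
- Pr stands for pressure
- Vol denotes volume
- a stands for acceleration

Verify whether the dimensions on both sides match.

No

Pr (pressure) has dimensions [L^-1 M T^-2].
Vol (volume) has dimensions [L^3].
a (acceleration) has dimensions [L T^-2].

Left side: [L^3]
Right side: [L^2 M^-1]

The two sides have different dimensions, so the equation is NOT dimensionally consistent.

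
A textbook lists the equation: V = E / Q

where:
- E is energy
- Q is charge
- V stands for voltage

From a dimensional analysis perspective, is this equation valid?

Yes

E (energy) has dimensions [L^2 M T^-2].
Q (charge) has dimensions [I T].
V (voltage) has dimensions [I^-1 L^2 M T^-3].

Left side: [I^-1 L^2 M T^-3]
Right side: [I^-1 L^2 M T^-3]

Both sides have the same dimensions, so the equation is dimensionally consistent.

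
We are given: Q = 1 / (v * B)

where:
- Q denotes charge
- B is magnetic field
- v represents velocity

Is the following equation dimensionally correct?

No

Q (charge) has dimensions [I T].
B (magnetic field) has dimensions [I^-1 M T^-2].
v (velocity) has dimensions [L T^-1].

Left side: [I T]
Right side: [I L^-1 M^-1 T^3]

The two sides have different dimensions, so the equation is NOT dimensionally consistent.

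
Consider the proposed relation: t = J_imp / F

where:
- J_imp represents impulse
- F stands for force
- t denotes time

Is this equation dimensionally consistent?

Yes

J_imp (impulse) has dimensions [L M T^-1].
F (force) has dimensions [L M T^-2].
t (time) has dimensions [T].

Left side: [T]
Right side: [T]

Both sides have the same dimensions, so the equation is dimensionally consistent.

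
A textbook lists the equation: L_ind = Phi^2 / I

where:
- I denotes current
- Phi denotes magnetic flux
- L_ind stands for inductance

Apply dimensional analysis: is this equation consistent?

No

I (current) has dimensions [I].
Phi (magnetic flux) has dimensions [I^-1 L^2 M T^-2].
L_ind (inductance) has dimensions [I^-2 L^2 M T^-2].

Left side: [I^-2 L^2 M T^-2]
Right side: [I^-3 L^4 M^2 T^-4]

The two sides have different dimensions, so the equation is NOT dimensionally consistent.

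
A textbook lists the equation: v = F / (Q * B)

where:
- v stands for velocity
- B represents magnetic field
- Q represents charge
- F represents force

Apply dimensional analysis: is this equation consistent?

Yes

v (velocity) has dimensions [L T^-1].
B (magnetic field) has dimensions [I^-1 M T^-2].
Q (charge) has dimensions [I T].
F (force) has dimensions [L M T^-2].

Left side: [L T^-1]
Right side: [L T^-1]

Both sides have the same dimensions, so the equation is dimensionally consistent.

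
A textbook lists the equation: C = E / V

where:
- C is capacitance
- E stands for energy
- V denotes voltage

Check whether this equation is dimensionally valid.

No

C (capacitance) has dimensions [I^2 L^-2 M^-1 T^4].
E (energy) has dimensions [L^2 M T^-2].
V (voltage) has dimensions [I^-1 L^2 M T^-3].

Left side: [I^2 L^-2 M^-1 T^4]
Right side: [I T]

The two sides have different dimensions, so the equation is NOT dimensionally consistent.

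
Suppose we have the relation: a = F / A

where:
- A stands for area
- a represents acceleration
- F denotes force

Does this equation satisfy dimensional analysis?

No

A (area) has dimensions [L^2].
a (acceleration) has dimensions [L T^-2].
F (force) has dimensions [L M T^-2].

Left side: [L T^-2]
Right side: [L^-1 M T^-2]

The two sides have different dimensions, so the equation is NOT dimensionally consistent.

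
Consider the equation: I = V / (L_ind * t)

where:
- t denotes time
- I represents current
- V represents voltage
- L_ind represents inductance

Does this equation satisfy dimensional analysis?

No

t (time) has dimensions [T].
I (current) has dimensions [I].
V (voltage) has dimensions [I^-1 L^2 M T^-3].
L_ind (inductance) has dimensions [I^-2 L^2 M T^-2].

Left side: [I]
Right side: [I T^-2]

The two sides have different dimensions, so the equation is NOT dimensionally consistent.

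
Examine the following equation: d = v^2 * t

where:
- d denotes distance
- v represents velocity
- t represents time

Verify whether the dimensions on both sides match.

No

d (distance) has dimensions [L].
v (velocity) has dimensions [L T^-1].
t (time) has dimensions [T].

Left side: [L]
Right side: [L^2 T^-1]

The two sides have different dimensions, so the equation is NOT dimensionally consistent.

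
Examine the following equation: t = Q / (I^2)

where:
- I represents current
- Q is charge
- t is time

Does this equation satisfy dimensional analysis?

No

I (current) has dimensions [I].
Q (charge) has dimensions [I T].
t (time) has dimensions [T].

Left side: [T]
Right side: [I^-1 T]

The two sides have different dimensions, so the equation is NOT dimensionally consistent.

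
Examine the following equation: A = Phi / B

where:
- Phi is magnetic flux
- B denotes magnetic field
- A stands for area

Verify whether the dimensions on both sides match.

Yes

Phi (magnetic flux) has dimensions [I^-1 L^2 M T^-2].
B (magnetic field) has dimensions [I^-1 M T^-2].
A (area) has dimensions [L^2].

Left side: [L^2]
Right side: [L^2]

Both sides have the same dimensions, so the equation is dimensionally consistent.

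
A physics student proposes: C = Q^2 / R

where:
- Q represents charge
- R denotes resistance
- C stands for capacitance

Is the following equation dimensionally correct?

No

Q (charge) has dimensions [I T].
R (resistance) has dimensions [I^-2 L^2 M T^-3].
C (capacitance) has dimensions [I^2 L^-2 M^-1 T^4].

Left side: [I^2 L^-2 M^-1 T^4]
Right side: [I^4 L^-2 M^-1 T^5]

The two sides have different dimensions, so the equation is NOT dimensionally consistent.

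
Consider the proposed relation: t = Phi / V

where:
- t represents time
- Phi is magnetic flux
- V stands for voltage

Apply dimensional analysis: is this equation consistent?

Yes

t (time) has dimensions [T].
Phi (magnetic flux) has dimensions [I^-1 L^2 M T^-2].
V (voltage) has dimensions [I^-1 L^2 M T^-3].

Left side: [T]
Right side: [T]

Both sides have the same dimensions, so the equation is dimensionally consistent.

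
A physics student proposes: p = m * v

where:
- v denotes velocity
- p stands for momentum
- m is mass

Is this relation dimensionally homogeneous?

Yes

v (velocity) has dimensions [L T^-1].
p (momentum) has dimensions [L M T^-1].
m (mass) has dimensions [M].

Left side: [L M T^-1]
Right side: [L M T^-1]

Both sides have the same dimensions, so the equation is dimensionally consistent.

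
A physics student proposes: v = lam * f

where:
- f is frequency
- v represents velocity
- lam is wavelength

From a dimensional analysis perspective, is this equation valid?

Yes

f (frequency) has dimensions [T^-1].
v (velocity) has dimensions [L T^-1].
lam (wavelength) has dimensions [L].

Left side: [L T^-1]
Right side: [L T^-1]

Both sides have the same dimensions, so the equation is dimensionally consistent.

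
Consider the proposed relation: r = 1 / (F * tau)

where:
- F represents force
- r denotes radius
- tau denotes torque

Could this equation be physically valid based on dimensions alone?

No

F (force) has dimensions [L M T^-2].
r (radius) has dimensions [L].
tau (torque) has dimensions [L^2 M T^-2].

Left side: [L]
Right side: [L^-3 M^-2 T^4]

The two sides have different dimensions, so the equation is NOT dimensionally consistent.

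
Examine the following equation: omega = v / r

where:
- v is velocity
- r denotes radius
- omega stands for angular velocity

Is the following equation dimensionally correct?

Yes

v (velocity) has dimensions [L T^-1].
r (radius) has dimensions [L].
omega (angular velocity) has dimensions [T^-1].

Left side: [T^-1]
Right side: [T^-1]

Both sides have the same dimensions, so the equation is dimensionally consistent.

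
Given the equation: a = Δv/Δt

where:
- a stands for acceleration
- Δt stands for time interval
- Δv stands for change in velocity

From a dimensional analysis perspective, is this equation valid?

Yes

a (acceleration) has dimensions [L T^-2].
Δt (time interval) has dimensions [T].
Δv (change in velocity) has dimensions [L T^-1].

Left side: [L T^-2]
Right side: [L T^-2]

Both sides have the same dimensions, so the equation is dimensionally consistent.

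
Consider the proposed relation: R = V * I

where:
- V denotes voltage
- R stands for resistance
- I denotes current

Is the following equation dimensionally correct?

No

V (voltage) has dimensions [I^-1 L^2 M T^-3].
R (resistance) has dimensions [I^-2 L^2 M T^-3].
I (current) has dimensions [I].

Left side: [I^-2 L^2 M T^-3]
Right side: [L^2 M T^-3]

The two sides have different dimensions, so the equation is NOT dimensionally consistent.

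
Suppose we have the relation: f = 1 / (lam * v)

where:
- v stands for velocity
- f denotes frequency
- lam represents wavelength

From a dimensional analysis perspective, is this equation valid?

No

v (velocity) has dimensions [L T^-1].
f (frequency) has dimensions [T^-1].
lam (wavelength) has dimensions [L].

Left side: [T^-1]
Right side: [L^-2 T]

The two sides have different dimensions, so the equation is NOT dimensionally consistent.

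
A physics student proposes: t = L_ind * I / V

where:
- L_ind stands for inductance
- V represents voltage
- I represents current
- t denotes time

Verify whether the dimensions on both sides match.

Yes

L_ind (inductance) has dimensions [I^-2 L^2 M T^-2].
V (voltage) has dimensions [I^-1 L^2 M T^-3].
I (current) has dimensions [I].
t (time) has dimensions [T].

Left side: [T]
Right side: [T]

Both sides have the same dimensions, so the equation is dimensionally consistent.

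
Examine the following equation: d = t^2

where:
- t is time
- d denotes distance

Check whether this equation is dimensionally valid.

No

t (time) has dimensions [T].
d (distance) has dimensions [L].

Left side: [L]
Right side: [T^2]

The two sides have different dimensions, so the equation is NOT dimensionally consistent.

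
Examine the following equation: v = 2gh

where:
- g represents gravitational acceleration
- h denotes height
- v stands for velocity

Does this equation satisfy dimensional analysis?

No

g (gravitational acceleration) has dimensions [L T^-2].
h (height) has dimensions [L].
v (velocity) has dimensions [L T^-1].

Left side: [L T^-1]
Right side: [L^2 T^-2]

The two sides have different dimensions, so the equation is NOT dimensionally consistent.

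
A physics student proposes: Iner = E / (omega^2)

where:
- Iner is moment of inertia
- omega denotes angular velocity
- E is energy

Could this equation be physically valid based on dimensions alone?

Yes

Iner (moment of inertia) has dimensions [L^2 M].
omega (angular velocity) has dimensions [T^-1].
E (energy) has dimensions [L^2 M T^-2].

Left side: [L^2 M]
Right side: [L^2 M]

Both sides have the same dimensions, so the equation is dimensionally consistent.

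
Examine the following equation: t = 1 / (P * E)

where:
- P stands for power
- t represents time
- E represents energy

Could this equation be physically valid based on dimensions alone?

No

P (power) has dimensions [L^2 M T^-3].
t (time) has dimensions [T].
E (energy) has dimensions [L^2 M T^-2].

Left side: [T]
Right side: [L^-4 M^-2 T^5]

The two sides have different dimensions, so the equation is NOT dimensionally consistent.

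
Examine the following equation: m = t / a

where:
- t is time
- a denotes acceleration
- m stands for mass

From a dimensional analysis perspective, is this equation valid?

No

t (time) has dimensions [T].
a (acceleration) has dimensions [L T^-2].
m (mass) has dimensions [M].

Left side: [M]
Right side: [L^-1 T^3]

The two sides have different dimensions, so the equation is NOT dimensionally consistent.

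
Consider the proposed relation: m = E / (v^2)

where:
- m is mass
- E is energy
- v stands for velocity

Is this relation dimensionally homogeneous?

Yes

m (mass) has dimensions [M].
E (energy) has dimensions [L^2 M T^-2].
v (velocity) has dimensions [L T^-1].

Left side: [M]
Right side: [M]

Both sides have the same dimensions, so the equation is dimensionally consistent.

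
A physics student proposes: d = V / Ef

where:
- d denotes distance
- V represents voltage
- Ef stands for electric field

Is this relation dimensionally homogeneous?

Yes

d (distance) has dimensions [L].
V (voltage) has dimensions [I^-1 L^2 M T^-3].
Ef (electric field) has dimensions [I^-1 L M T^-3].

Left side: [L]
Right side: [L]

Both sides have the same dimensions, so the equation is dimensionally consistent.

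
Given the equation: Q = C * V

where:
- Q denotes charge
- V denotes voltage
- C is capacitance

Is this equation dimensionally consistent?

Yes

Q (charge) has dimensions [I T].
V (voltage) has dimensions [I^-1 L^2 M T^-3].
C (capacitance) has dimensions [I^2 L^-2 M^-1 T^4].

Left side: [I T]
Right side: [I T]

Both sides have the same dimensions, so the equation is dimensionally consistent.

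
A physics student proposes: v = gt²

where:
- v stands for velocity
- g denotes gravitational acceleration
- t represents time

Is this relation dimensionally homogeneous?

No

v (velocity) has dimensions [L T^-1].
g (gravitational acceleration) has dimensions [L T^-2].
t (time) has dimensions [T].

Left side: [L T^-1]
Right side: [L]

The two sides have different dimensions, so the equation is NOT dimensionally consistent.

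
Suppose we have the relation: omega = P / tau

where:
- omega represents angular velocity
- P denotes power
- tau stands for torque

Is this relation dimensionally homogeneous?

Yes

omega (angular velocity) has dimensions [T^-1].
P (power) has dimensions [L^2 M T^-3].
tau (torque) has dimensions [L^2 M T^-2].

Left side: [T^-1]
Right side: [T^-1]

Both sides have the same dimensions, so the equation is dimensionally consistent.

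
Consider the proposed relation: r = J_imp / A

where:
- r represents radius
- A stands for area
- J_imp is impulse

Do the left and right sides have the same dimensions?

No

r (radius) has dimensions [L].
A (area) has dimensions [L^2].
J_imp (impulse) has dimensions [L M T^-1].

Left side: [L]
Right side: [L^-1 M T^-1]

The two sides have different dimensions, so the equation is NOT dimensionally consistent.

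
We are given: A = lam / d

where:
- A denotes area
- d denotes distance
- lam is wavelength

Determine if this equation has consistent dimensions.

No

A (area) has dimensions [L^2].
d (distance) has dimensions [L].
lam (wavelength) has dimensions [L].

Left side: [L^2]
Right side: [dimensionless]

The two sides have different dimensions, so the equation is NOT dimensionally consistent.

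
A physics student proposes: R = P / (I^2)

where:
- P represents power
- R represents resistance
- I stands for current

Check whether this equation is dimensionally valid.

Yes

P (power) has dimensions [L^2 M T^-3].
R (resistance) has dimensions [I^-2 L^2 M T^-3].
I (current) has dimensions [I].

Left side: [I^-2 L^2 M T^-3]
Right side: [I^-2 L^2 M T^-3]

Both sides have the same dimensions, so the equation is dimensionally consistent.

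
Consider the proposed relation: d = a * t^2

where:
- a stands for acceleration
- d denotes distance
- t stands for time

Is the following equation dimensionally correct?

Yes

a (acceleration) has dimensions [L T^-2].
d (distance) has dimensions [L].
t (time) has dimensions [T].

Left side: [L]
Right side: [L]

Both sides have the same dimensions, so the equation is dimensionally consistent.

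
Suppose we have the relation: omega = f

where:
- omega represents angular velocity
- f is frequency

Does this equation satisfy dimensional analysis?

Yes

omega (angular velocity) has dimensions [T^-1].
f (frequency) has dimensions [T^-1].

Left side: [T^-1]
Right side: [T^-1]

Both sides have the same dimensions, so the equation is dimensionally consistent.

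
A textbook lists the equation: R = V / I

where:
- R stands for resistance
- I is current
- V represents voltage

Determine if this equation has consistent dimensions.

Yes

R (resistance) has dimensions [I^-2 L^2 M T^-3].
I (current) has dimensions [I].
V (voltage) has dimensions [I^-1 L^2 M T^-3].

Left side: [I^-2 L^2 M T^-3]
Right side: [I^-2 L^2 M T^-3]

Both sides have the same dimensions, so the equation is dimensionally consistent.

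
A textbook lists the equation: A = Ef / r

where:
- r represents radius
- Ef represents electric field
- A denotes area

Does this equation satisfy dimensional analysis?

No

r (radius) has dimensions [L].
Ef (electric field) has dimensions [I^-1 L M T^-3].
A (area) has dimensions [L^2].

Left side: [L^2]
Right side: [I^-1 M T^-3]

The two sides have different dimensions, so the equation is NOT dimensionally consistent.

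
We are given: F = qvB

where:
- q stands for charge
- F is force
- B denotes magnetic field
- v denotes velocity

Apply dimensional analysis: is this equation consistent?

Yes

q (charge) has dimensions [I T].
F (force) has dimensions [L M T^-2].
B (magnetic field) has dimensions [I^-1 M T^-2].
v (velocity) has dimensions [L T^-1].

Left side: [L M T^-2]
Right side: [L M T^-2]

Both sides have the same dimensions, so the equation is dimensionally consistent.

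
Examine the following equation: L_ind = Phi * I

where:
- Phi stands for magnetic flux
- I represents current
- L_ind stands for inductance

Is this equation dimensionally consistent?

No

Phi (magnetic flux) has dimensions [I^-1 L^2 M T^-2].
I (current) has dimensions [I].
L_ind (inductance) has dimensions [I^-2 L^2 M T^-2].

Left side: [I^-2 L^2 M T^-2]
Right side: [L^2 M T^-2]

The two sides have different dimensions, so the equation is NOT dimensionally consistent.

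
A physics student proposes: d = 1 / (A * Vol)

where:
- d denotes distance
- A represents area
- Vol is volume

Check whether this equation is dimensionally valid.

No

d (distance) has dimensions [L].
A (area) has dimensions [L^2].
Vol (volume) has dimensions [L^3].

Left side: [L]
Right side: [L^-5]

The two sides have different dimensions, so the equation is NOT dimensionally consistent.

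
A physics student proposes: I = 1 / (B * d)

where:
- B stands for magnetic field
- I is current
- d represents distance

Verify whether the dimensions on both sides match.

No

B (magnetic field) has dimensions [I^-1 M T^-2].
I (current) has dimensions [I].
d (distance) has dimensions [L].

Left side: [I]
Right side: [I L^-1 M^-1 T^2]

The two sides have different dimensions, so the equation is NOT dimensionally consistent.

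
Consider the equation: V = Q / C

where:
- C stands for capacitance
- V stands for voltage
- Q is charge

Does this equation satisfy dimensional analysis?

Yes

C (capacitance) has dimensions [I^2 L^-2 M^-1 T^4].
V (voltage) has dimensions [I^-1 L^2 M T^-3].
Q (charge) has dimensions [I T].

Left side: [I^-1 L^2 M T^-3]
Right side: [I^-1 L^2 M T^-3]

Both sides have the same dimensions, so the equation is dimensionally consistent.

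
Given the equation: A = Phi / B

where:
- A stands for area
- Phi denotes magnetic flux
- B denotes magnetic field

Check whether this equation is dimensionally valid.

Yes

A (area) has dimensions [L^2].
Phi (magnetic flux) has dimensions [I^-1 L^2 M T^-2].
B (magnetic field) has dimensions [I^-1 M T^-2].

Left side: [L^2]
Right side: [L^2]

Both sides have the same dimensions, so the equation is dimensionally consistent.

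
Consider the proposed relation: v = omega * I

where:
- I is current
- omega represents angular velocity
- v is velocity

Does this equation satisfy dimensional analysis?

No

I (current) has dimensions [I].
omega (angular velocity) has dimensions [T^-1].
v (velocity) has dimensions [L T^-1].

Left side: [L T^-1]
Right side: [I T^-1]

The two sides have different dimensions, so the equation is NOT dimensionally consistent.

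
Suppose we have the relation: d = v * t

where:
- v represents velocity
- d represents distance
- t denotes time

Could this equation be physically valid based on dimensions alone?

Yes

v (velocity) has dimensions [L T^-1].
d (distance) has dimensions [L].
t (time) has dimensions [T].

Left side: [L]
Right side: [L]

Both sides have the same dimensions, so the equation is dimensionally consistent.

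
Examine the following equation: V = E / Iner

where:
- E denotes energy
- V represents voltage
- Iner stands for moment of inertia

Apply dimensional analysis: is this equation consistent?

No

E (energy) has dimensions [L^2 M T^-2].
V (voltage) has dimensions [I^-1 L^2 M T^-3].
Iner (moment of inertia) has dimensions [L^2 M].

Left side: [I^-1 L^2 M T^-3]
Right side: [T^-2]

The two sides have different dimensions, so the equation is NOT dimensionally consistent.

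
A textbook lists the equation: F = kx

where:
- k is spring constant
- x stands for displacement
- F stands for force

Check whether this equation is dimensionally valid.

Yes

k (spring constant) has dimensions [M T^-2].
x (displacement) has dimensions [L].
F (force) has dimensions [L M T^-2].

Left side: [L M T^-2]
Right side: [L M T^-2]

Both sides have the same dimensions, so the equation is dimensionally consistent.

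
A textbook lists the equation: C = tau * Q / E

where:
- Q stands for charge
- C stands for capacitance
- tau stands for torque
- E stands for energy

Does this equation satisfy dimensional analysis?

No

Q (charge) has dimensions [I T].
C (capacitance) has dimensions [I^2 L^-2 M^-1 T^4].
tau (torque) has dimensions [L^2 M T^-2].
E (energy) has dimensions [L^2 M T^-2].

Left side: [I^2 L^-2 M^-1 T^4]
Right side: [I T]

The two sides have different dimensions, so the equation is NOT dimensionally consistent.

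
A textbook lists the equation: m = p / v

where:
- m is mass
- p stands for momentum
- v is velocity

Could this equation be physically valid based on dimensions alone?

Yes

m (mass) has dimensions [M].
p (momentum) has dimensions [L M T^-1].
v (velocity) has dimensions [L T^-1].

Left side: [M]
Right side: [M]

Both sides have the same dimensions, so the equation is dimensionally consistent.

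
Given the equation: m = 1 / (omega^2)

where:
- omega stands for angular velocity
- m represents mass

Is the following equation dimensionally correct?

No

omega (angular velocity) has dimensions [T^-1].
m (mass) has dimensions [M].

Left side: [M]
Right side: [T^2]

The two sides have different dimensions, so the equation is NOT dimensionally consistent.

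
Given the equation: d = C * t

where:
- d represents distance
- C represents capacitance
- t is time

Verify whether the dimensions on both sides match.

No

d (distance) has dimensions [L].
C (capacitance) has dimensions [I^2 L^-2 M^-1 T^4].
t (time) has dimensions [T].

Left side: [L]
Right side: [I^2 L^-2 M^-1 T^5]

The two sides have different dimensions, so the equation is NOT dimensionally consistent.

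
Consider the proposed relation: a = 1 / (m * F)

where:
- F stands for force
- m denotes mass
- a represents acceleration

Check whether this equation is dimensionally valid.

No

F (force) has dimensions [L M T^-2].
m (mass) has dimensions [M].
a (acceleration) has dimensions [L T^-2].

Left side: [L T^-2]
Right side: [L^-1 M^-2 T^2]

The two sides have different dimensions, so the equation is NOT dimensionally consistent.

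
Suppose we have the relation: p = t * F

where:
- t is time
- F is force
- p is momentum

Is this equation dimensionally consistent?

Yes

t (time) has dimensions [T].
F (force) has dimensions [L M T^-2].
p (momentum) has dimensions [L M T^-1].

Left side: [L M T^-1]
Right side: [L M T^-1]

Both sides have the same dimensions, so the equation is dimensionally consistent.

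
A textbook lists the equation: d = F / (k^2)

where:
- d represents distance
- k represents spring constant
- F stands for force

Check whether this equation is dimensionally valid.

No

d (distance) has dimensions [L].
k (spring constant) has dimensions [M T^-2].
F (force) has dimensions [L M T^-2].

Left side: [L]
Right side: [L M^-1 T^2]

The two sides have different dimensions, so the equation is NOT dimensionally consistent.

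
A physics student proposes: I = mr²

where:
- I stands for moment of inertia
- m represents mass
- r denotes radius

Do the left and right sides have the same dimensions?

Yes

I (moment of inertia) has dimensions [L^2 M].
m (mass) has dimensions [M].
r (radius) has dimensions [L].

Left side: [L^2 M]
Right side: [L^2 M]

Both sides have the same dimensions, so the equation is dimensionally consistent.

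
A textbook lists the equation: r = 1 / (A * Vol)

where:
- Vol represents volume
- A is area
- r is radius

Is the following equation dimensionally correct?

No

Vol (volume) has dimensions [L^3].
A (area) has dimensions [L^2].
r (radius) has dimensions [L].

Left side: [L]
Right side: [L^-5]

The two sides have different dimensions, so the equation is NOT dimensionally consistent.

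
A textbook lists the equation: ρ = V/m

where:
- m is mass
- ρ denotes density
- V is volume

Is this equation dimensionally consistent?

No

m (mass) has dimensions [M].
ρ (density) has dimensions [L^-3 M].
V (volume) has dimensions [L^3].

Left side: [L^-3 M]
Right side: [L^3 M^-1]

The two sides have different dimensions, so the equation is NOT dimensionally consistent.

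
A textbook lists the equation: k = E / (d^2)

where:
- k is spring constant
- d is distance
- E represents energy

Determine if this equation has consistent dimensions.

Yes

k (spring constant) has dimensions [M T^-2].
d (distance) has dimensions [L].
E (energy) has dimensions [L^2 M T^-2].

Left side: [M T^-2]
Right side: [M T^-2]

Both sides have the same dimensions, so the equation is dimensionally consistent.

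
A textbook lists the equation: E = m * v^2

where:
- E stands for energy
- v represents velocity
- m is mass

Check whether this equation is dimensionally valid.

Yes

E (energy) has dimensions [L^2 M T^-2].
v (velocity) has dimensions [L T^-1].
m (mass) has dimensions [M].

Left side: [L^2 M T^-2]
Right side: [L^2 M T^-2]

Both sides have the same dimensions, so the equation is dimensionally consistent.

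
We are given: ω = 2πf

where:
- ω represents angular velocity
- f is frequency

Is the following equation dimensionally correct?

Yes

ω (angular velocity) has dimensions [T^-1].
f (frequency) has dimensions [T^-1].

Left side: [T^-1]
Right side: [T^-1]

Both sides have the same dimensions, so the equation is dimensionally consistent.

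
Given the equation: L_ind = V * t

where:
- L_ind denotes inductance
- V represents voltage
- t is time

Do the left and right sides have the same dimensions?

No

L_ind (inductance) has dimensions [I^-2 L^2 M T^-2].
V (voltage) has dimensions [I^-1 L^2 M T^-3].
t (time) has dimensions [T].

Left side: [I^-2 L^2 M T^-2]
Right side: [I^-1 L^2 M T^-2]

The two sides have different dimensions, so the equation is NOT dimensionally consistent.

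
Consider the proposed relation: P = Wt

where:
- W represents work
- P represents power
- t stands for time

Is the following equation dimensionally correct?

No

W (work) has dimensions [L^2 M T^-2].
P (power) has dimensions [L^2 M T^-3].
t (time) has dimensions [T].

Left side: [L^2 M T^-3]
Right side: [L^2 M T^-1]

The two sides have different dimensions, so the equation is NOT dimensionally consistent.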